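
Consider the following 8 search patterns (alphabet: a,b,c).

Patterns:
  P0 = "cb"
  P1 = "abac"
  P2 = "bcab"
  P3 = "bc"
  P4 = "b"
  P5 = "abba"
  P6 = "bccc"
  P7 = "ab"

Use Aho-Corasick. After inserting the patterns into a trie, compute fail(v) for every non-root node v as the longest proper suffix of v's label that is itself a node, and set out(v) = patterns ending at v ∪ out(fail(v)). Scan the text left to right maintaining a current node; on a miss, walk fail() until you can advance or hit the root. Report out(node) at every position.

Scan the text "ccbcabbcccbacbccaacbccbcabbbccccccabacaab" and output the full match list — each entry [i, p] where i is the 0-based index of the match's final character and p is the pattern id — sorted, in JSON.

Build:
Trie (insert patterns):
  n0 'ε': a→3 b→7 c→1
  n1 'c': b→2
  n2 'cb': ·  [P0 ends]
  n3 'a': b→4
  n4 'ab': a→5 b→11  [P7 ends]
  n5 'aba': c→6
  n6 'abac': ·  [P1 ends]
  n7 'b': c→8  [P4 ends]
  n8 'bc': a→9 c→13  [P3 ends]
  n9 'bca': b→10
  n10 'bcab': ·  [P2 ends]
  n11 'abb': a→12
  n12 'abba': ·  [P5 ends]
  n13 'bcc': c→14
  n14 'bccc': ·  [P6 ends]

Failure links (BFS by depth):
  fail(1) 'c': from fail(0)=0 chase 'c': 0 ⇒ 0;  out=∅∪out(0)=∅
  fail(3) 'a': from fail(0)=0 chase 'a': 0 ⇒ 0;  out=∅∪out(0)=∅
  fail(7) 'b': from fail(0)=0 chase 'b': 0 ⇒ 0;  out={4}∪out(0)={4}
  fail(2) 'cb': from fail(1)=0 chase 'b': 0 ⇒ 7;  out={0}∪out(7)={0,4}
  fail(4) 'ab': from fail(3)=0 chase 'b': 0 ⇒ 7;  out={7}∪out(7)={4,7}
  fail(8) 'bc': from fail(7)=0 chase 'c': 0 ⇒ 1;  out={3}∪out(1)={3}
  fail(5) 'aba': from fail(4)=7 chase 'a': 7→0 ⇒ 3;  out=∅∪out(3)=∅
  fail(9) 'bca': from fail(8)=1 chase 'a': 1→0 ⇒ 3;  out=∅∪out(3)=∅
  fail(11) 'abb': from fail(4)=7 chase 'b': 7→0 ⇒ 7;  out=∅∪out(7)={4}
  fail(13) 'bcc': from fail(8)=1 chase 'c': 1→0 ⇒ 1;  out=∅∪out(1)=∅
  fail(6) 'abac': from fail(5)=3 chase 'c': 3→0 ⇒ 1;  out={1}∪out(1)={1}
  fail(10) 'bcab': from fail(9)=3 chase 'b': 3 ⇒ 4;  out={2}∪out(4)={2,4,7}
  fail(12) 'abba': from fail(11)=7 chase 'a': 7→0 ⇒ 3;  out={5}∪out(3)={5}
  fail(14) 'bccc': from fail(13)=1 chase 'c': 1→0 ⇒ 1;  out={6}∪out(1)={6}

Text stream:
i=0 'c': node 0→1
i=1 'c': node 1→1 ·f
i=2 'b': node 1→2  ** P0@[1:2],P4@[2:2]
i=3 'c': node 2→8 ·f  ** P3@[2:3]
i=4 'a': node 8→9
i=5 'b': node 9→10  ** P2@[2:5],P4@[5:5],P7@[4:5]
i=6 'b': node 10→11 ·f  ** P4@[6:6]
i=7 'c': node 11→8 ·f  ** P3@[6:7]
i=8 'c': node 8→13
i=9 'c': node 13→14  ** P6@[6:9]
i=10 'b': node 14→2 ·f  ** P0@[9:10],P4@[10:10]
i=11 'a': node 2→3 ·f
i=12 'c': node 3→1 ·f
i=13 'b': node 1→2  ** P0@[12:13],P4@[13:13]
i=14 'c': node 2→8 ·f  ** P3@[13:14]
i=15 'c': node 8→13
i=16 'a': node 13→3 ·f
i=17 'a': node 3→3 ·f
i=18 'c': node 3→1 ·f
i=19 'b': node 1→2  ** P0@[18:19],P4@[19:19]
i=20 'c': node 2→8 ·f  ** P3@[19:20]
i=21 'c': node 8→13
i=22 'b': node 13→2 ·f  ** P0@[21:22],P4@[22:22]
i=23 'c': node 2→8 ·f  ** P3@[22:23]
i=24 'a': node 8→9
i=25 'b': node 9→10  ** P2@[22:25],P4@[25:25],P7@[24:25]
i=26 'b': node 10→11 ·f  ** P4@[26:26]
i=27 'b': node 11→7 ·f  ** P4@[27:27]
i=28 'c': node 7→8  ** P3@[27:28]
i=29 'c': node 8→13
i=30 'c': node 13→14  ** P6@[27:30]
i=31 'c': node 14→1 ·f
i=32 'c': node 1→1 ·f
i=33 'c': node 1→1 ·f
i=34 'a': node 1→3 ·f
i=35 'b': node 3→4  ** P4@[35:35],P7@[34:35]
i=36 'a': node 4→5
i=37 'c': node 5→6  ** P1@[34:37]
i=38 'a': node 6→3 ·f
i=39 'a': node 3→3 ·f
i=40 'b': node 3→4  ** P4@[40:40],P7@[39:40]

Result: [[2,0],[2,4],[3,3],[5,2],[5,4],[5,7],[6,4],[7,3],[9,6],[10,0],[10,4],[13,0],[13,4],[14,3],[19,0],[19,4],[20,3],[22,0],[22,4],[23,3],[25,2],[25,4],[25,7],[26,4],[27,4],[28,3],[30,6],[35,4],[35,7],[37,1],[40,4],[40,7]]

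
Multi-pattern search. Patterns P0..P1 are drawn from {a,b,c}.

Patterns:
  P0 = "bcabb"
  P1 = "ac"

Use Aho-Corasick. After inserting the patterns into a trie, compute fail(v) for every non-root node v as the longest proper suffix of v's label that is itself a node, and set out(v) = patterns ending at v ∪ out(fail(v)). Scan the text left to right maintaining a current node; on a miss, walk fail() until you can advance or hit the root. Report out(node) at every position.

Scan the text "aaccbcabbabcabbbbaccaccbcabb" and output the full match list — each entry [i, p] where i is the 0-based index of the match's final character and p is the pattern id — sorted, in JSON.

Build automaton:
Trie nodes:
  n0 'ε': a→6 b→1
  n1 'b': c→2
  n2 'bc': a→3
  n3 'bca': b→4
  n4 'bcab': b→5
  n5 'bcabb': ·  ←P0
  n6 'a': c→7
  n7 'ac': ·  ←P1

BFS fail/out derivation:
  n1('b'): parent n0 fail=0; on 'b' 0 → fail=0;  out ∅∪∅=∅
  n6('a'): parent n0 fail=0; on 'a' 0 → fail=0;  out ∅∪∅=∅
  n2('bc'): parent n1 fail=0; on 'c' 0 → fail=0;  out ∅∪∅=∅
  n7('ac'): parent n6 fail=0; on 'c' 0 → fail=0;  out {1}∪∅={1}
  n3('bca'): parent n2 fail=0; on 'a' 0 → fail=6;  out ∅∪∅=∅
  n4('bcab'): parent n3 fail=6; on 'b' 6→0 → fail=1;  out ∅∪∅=∅
  n5('bcabb'): parent n4 fail=1; on 'b' 1→0 → fail=1;  out {0}∪∅={0}

Scan:
[0] read 'a'  n0⇒n6
[1] read 'a'  n6⇒n6 (via fail)
[2] read 'c'  n6⇒n7  ** P1@[1:2]
[3] read 'c'  n7⇒n0 (via fail)
[4] read 'b'  n0⇒n1
[5] read 'c'  n1⇒n2
[6] read 'a'  n2⇒n3
[7] read 'b'  n3⇒n4
[8] read 'b'  n4⇒n5  ** P0@[4:8]
[9] read 'a'  n5⇒n6 (via fail)
[10] read 'b'  n6⇒n1 (via fail)
[11] read 'c'  n1⇒n2
[12] read 'a'  n2⇒n3
[13] read 'b'  n3⇒n4
[14] read 'b'  n4⇒n5  ** P0@[10:14]
[15] read 'b'  n5⇒n1 (via fail)
[16] read 'b'  n1⇒n1 (via fail)
[17] read 'a'  n1⇒n6 (via fail)
[18] read 'c'  n6⇒n7  ** P1@[17:18]
[19] read 'c'  n7⇒n0 (via fail)
[20] read 'a'  n0⇒n6
[21] read 'c'  n6⇒n7  ** P1@[20:21]
[22] read 'c'  n7⇒n0 (via fail)
[23] read 'b'  n0⇒n1
[24] read 'c'  n1⇒n2
[25] read 'a'  n2⇒n3
[26] read 'b'  n3⇒n4
[27] read 'b'  n4⇒n5  ** P0@[23:27]

All matches (sorted): [[2,1],[8,0],[14,0],[18,1],[21,1],[27,0]]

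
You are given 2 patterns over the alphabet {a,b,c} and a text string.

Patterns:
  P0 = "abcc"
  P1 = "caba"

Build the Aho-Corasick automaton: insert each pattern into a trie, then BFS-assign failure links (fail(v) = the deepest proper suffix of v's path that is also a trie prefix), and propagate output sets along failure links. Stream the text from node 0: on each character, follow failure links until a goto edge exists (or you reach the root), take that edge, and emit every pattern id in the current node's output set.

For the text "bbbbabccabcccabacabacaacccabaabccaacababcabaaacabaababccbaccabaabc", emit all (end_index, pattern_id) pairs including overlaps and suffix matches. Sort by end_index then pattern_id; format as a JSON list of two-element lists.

Construct AC machine:
Trie (insert patterns):
  n0 'ε': a→1 c→5
  n1 'a': b→2
  n2 'ab': c→3
  n3 'abc': c→4
  n4 'abcc': ·  ←P0
  n5 'c': a→6
  n6 'ca': b→7
  n7 'cab': a→8
  n8 'caba': ·  ←P1

Failure links (BFS by depth):
  fail(1) 'a': from fail(0)=0 chase 'a': 0 ⇒ 0;  out=∅∪out(0)=∅
  fail(5) 'c': from fail(0)=0 chase 'c': 0 ⇒ 0;  out=∅∪out(0)=∅
  fail(2) 'ab': from fail(1)=0 chase 'b': 0 ⇒ 0;  out=∅∪out(0)=∅
  fail(6) 'ca': from fail(5)=0 chase 'a': 0 ⇒ 1;  out=∅∪out(1)=∅
  fail(3) 'abc': from fail(2)=0 chase 'c': 0 ⇒ 5;  out=∅∪out(5)=∅
  fail(7) 'cab': from fail(6)=1 chase 'b': 1 ⇒ 2;  out=∅∪out(2)=∅
  fail(4) 'abcc': from fail(3)=5 chase 'c': 5→0 ⇒ 5;  out={0}∪out(5)={0}
  fail(8) 'caba': from fail(7)=2 chase 'a': 2→0 ⇒ 1;  out={1}∪out(1)={1}

Run:
pos 0 'b': at 0
pos 1 'b': at 0
pos 2 'b': at 0
pos 3 'b': at 0
pos 4 'a': at 1
pos 5 'b': at 2
pos 6 'c': at 3
pos 7 'c': at 4  emit P0@[4:7]
pos 8 'a': at 6 ·f
pos 9 'b': at 7
pos 10 'c': at 3 ·f
pos 11 'c': at 4  emit P0@[8:11]
pos 12 'c': at 5 ·f
pos 13 'a': at 6
pos 14 'b': at 7
pos 15 'a': at 8  emit P1@[12:15]
pos 16 'c': at 5 ·f
pos 17 'a': at 6
pos 18 'b': at 7
pos 19 'a': at 8  emit P1@[16:19]
pos 20 'c': at 5 ·f
pos 21 'a': at 6
pos 22 'a': at 1 ·f
pos 23 'c': at 5 ·f
pos 24 'c': at 5 ·f
pos 25 'c': at 5 ·f
pos 26 'a': at 6
pos 27 'b': at 7
pos 28 'a': at 8  emit P1@[25:28]
pos 29 'a': at 1 ·f
pos 30 'b': at 2
pos 31 'c': at 3
pos 32 'c': at 4  emit P0@[29:32]
pos 33 'a': at 6 ·f
pos 34 'a': at 1 ·f
pos 35 'c': at 5 ·f
pos 36 'a': at 6
pos 37 'b': at 7
pos 38 'a': at 8  emit P1@[35:38]
pos 39 'b': at 2 ·f
pos 40 'c': at 3
pos 41 'a': at 6 ·f
pos 42 'b': at 7
pos 43 'a': at 8  emit P1@[40:43]
pos 44 'a': at 1 ·f
pos 45 'a': at 1 ·f
pos 46 'c': at 5 ·f
pos 47 'a': at 6
pos 48 'b': at 7
pos 49 'a': at 8  emit P1@[46:49]
pos 50 'a': at 1 ·f
pos 51 'b': at 2
pos 52 'a': at 1 ·f
pos 53 'b': at 2
pos 54 'c': at 3
pos 55 'c': at 4  emit P0@[52:55]
pos 56 'b': at 0 ·f
pos 57 'a': at 1
pos 58 'c': at 5 ·f
pos 59 'c': at 5 ·f
pos 60 'a': at 6
pos 61 'b': at 7
pos 62 'a': at 8  emit P1@[59:62]
pos 63 'a': at 1 ·f
pos 64 'b': at 2
pos 65 'c': at 3

Matches: [[7,0],[11,0],[15,1],[19,1],[28,1],[32,0],[38,1],[43,1],[49,1],[55,0],[62,1]]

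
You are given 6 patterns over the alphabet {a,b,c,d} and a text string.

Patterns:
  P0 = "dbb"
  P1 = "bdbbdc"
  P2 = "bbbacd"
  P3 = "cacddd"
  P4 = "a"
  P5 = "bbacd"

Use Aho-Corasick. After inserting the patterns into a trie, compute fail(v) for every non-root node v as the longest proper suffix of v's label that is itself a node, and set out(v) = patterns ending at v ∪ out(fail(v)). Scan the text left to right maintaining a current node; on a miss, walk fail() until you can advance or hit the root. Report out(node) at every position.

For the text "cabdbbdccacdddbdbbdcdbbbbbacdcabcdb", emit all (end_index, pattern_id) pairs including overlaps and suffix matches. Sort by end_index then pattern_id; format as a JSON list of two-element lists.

Build:
Trie (insert patterns):
  n0 'ε': a→21 b→4 c→15 d→1
  n1 'd': b→2
  n2 'db': b→3
  n3 'dbb': ·  [P0 ends]
  n4 'b': b→10 d→5
  n5 'bd': b→6
  n6 'bdb': b→7
  n7 'bdbb': d→8
  n8 'bdbbd': c→9
  n9 'bdbbdc': ·  [P1 ends]
  n10 'bb': a→22 b→11
  n11 'bbb': a→12
  n12 'bbba': c→13
  n13 'bbbac': d→14
  n14 'bbbacd': ·  [P2 ends]
  n15 'c': a→16
  n16 'ca': c→17
  n17 'cac': d→18
  n18 'cacd': d→19
  n19 'cacdd': d→20
  n20 'cacddd': ·  [P3 ends]
  n21 'a': ·  [P4 ends]
  n22 'bba': c→23
  n23 'bbac': d→24
  n24 'bbacd': ·  [P5 ends]

Failure links (BFS by depth):
  fail(1) 'd': from fail(0)=0 chase 'd': 0 ⇒ 0;  out=∅∪out(0)=∅
  fail(4) 'b': from fail(0)=0 chase 'b': 0 ⇒ 0;  out=∅∪out(0)=∅
  fail(15) 'c': from fail(0)=0 chase 'c': 0 ⇒ 0;  out=∅∪out(0)=∅
  fail(21) 'a': from fail(0)=0 chase 'a': 0 ⇒ 0;  out={4}∪out(0)={4}
  fail(2) 'db': from fail(1)=0 chase 'b': 0 ⇒ 4;  out=∅∪out(4)=∅
  fail(5) 'bd': from fail(4)=0 chase 'd': 0 ⇒ 1;  out=∅∪out(1)=∅
  fail(10) 'bb': from fail(4)=0 chase 'b': 0 ⇒ 4;  out=∅∪out(4)=∅
  fail(16) 'ca': from fail(15)=0 chase 'a': 0 ⇒ 21;  out=∅∪out(21)={4}
  fail(3) 'dbb': from fail(2)=4 chase 'b': 4 ⇒ 10;  out={0}∪out(10)={0}
  fail(6) 'bdb': from fail(5)=1 chase 'b': 1 ⇒ 2;  out=∅∪out(2)=∅
  fail(11) 'bbb': from fail(10)=4 chase 'b': 4 ⇒ 10;  out=∅∪out(10)=∅
  fail(17) 'cac': from fail(16)=21 chase 'c': 21→0 ⇒ 15;  out=∅∪out(15)=∅
  fail(22) 'bba': from fail(10)=4 chase 'a': 4→0 ⇒ 21;  out=∅∪out(21)={4}
  fail(7) 'bdbb': from fail(6)=2 chase 'b': 2 ⇒ 3;  out=∅∪out(3)={0}
  fail(12) 'bbba': from fail(11)=10 chase 'a': 10 ⇒ 22;  out=∅∪out(22)={4}
  fail(18) 'cacd': from fail(17)=15 chase 'd': 15→0 ⇒ 1;  out=∅∪out(1)=∅
  fail(23) 'bbac': from fail(22)=21 chase 'c': 21→0 ⇒ 15;  out=∅∪out(15)=∅
  fail(8) 'bdbbd': from fail(7)=3 chase 'd': 3→10→4 ⇒ 5;  out=∅∪out(5)=∅
  fail(13) 'bbbac': from fail(12)=22 chase 'c': 22 ⇒ 23;  out=∅∪out(23)=∅
  fail(19) 'cacdd': from fail(18)=1 chase 'd': 1→0 ⇒ 1;  out=∅∪out(1)=∅
  fail(24) 'bbacd': from fail(23)=15 chase 'd': 15→0 ⇒ 1;  out={5}∪out(1)={5}
  fail(9) 'bdbbdc': from fail(8)=5 chase 'c': 5→1→0 ⇒ 15;  out={1}∪out(15)={1}
  fail(14) 'bbbacd': from fail(13)=23 chase 'd': 23 ⇒ 24;  out={2}∪out(24)={2,5}
  fail(20) 'cacddd': from fail(19)=1 chase 'd': 1→0 ⇒ 1;  out={3}∪out(1)={3}

Run:
i=0 'c': node 0→15
i=1 'a': node 15→16  emit P4@[1:1]
i=2 'b': node 16→4 (fail-walked)
i=3 'd': node 4→5
i=4 'b': node 5→6
i=5 'b': node 6→7  emit P0@[3:5]
i=6 'd': node 7→8
i=7 'c': node 8→9  emit P1@[2:7]
i=8 'c': node 9→15 (fail-walked)
i=9 'a': node 15→16  emit P4@[9:9]
i=10 'c': node 16→17
i=11 'd': node 17→18
i=12 'd': node 18→19
i=13 'd': node 19→20  emit P3@[8:13]
i=14 'b': node 20→2 (fail-walked)
i=15 'd': node 2→5 (fail-walked)
i=16 'b': node 5→6
i=17 'b': node 6→7  emit P0@[15:17]
i=18 'd': node 7→8
i=19 'c': node 8→9  emit P1@[14:19]
i=20 'd': node 9→1 (fail-walked)
i=21 'b': node 1→2
i=22 'b': node 2→3  emit P0@[20:22]
i=23 'b': node 3→11 (fail-walked)
i=24 'b': node 11→11 (fail-walked)
i=25 'b': node 11→11 (fail-walked)
i=26 'a': node 11→12  emit P4@[26:26]
i=27 'c': node 12→13
i=28 'd': node 13→14  emit P2@[23:28],P5@[24:28]
i=29 'c': node 14→15 (fail-walked)
i=30 'a': node 15→16  emit P4@[30:30]
i=31 'b': node 16→4 (fail-walked)
i=32 'c': node 4→15 (fail-walked)
i=33 'd': node 15→1 (fail-walked)
i=34 'b': node 1→2

All matches (sorted): [[1,4],[5,0],[7,1],[9,4],[13,3],[17,0],[19,1],[22,0],[26,4],[28,2],[28,5],[30,4]]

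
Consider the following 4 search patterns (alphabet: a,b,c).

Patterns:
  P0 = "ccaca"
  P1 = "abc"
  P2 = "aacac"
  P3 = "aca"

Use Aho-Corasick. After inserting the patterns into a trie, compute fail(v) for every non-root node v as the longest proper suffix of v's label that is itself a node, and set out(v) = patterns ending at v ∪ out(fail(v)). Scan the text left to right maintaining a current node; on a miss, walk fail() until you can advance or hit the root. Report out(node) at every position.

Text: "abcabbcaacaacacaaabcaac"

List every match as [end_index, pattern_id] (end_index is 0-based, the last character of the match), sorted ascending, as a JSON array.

Build automaton:
Trie nodes:
  n0 'ε': a→6 c→1
  n1 'c': c→2
  n2 'cc': a→3
  n3 'cca': c→4
  n4 'ccac': a→5
  n5 'ccaca': ·  ←P0
  n6 'a': a→9 b→7 c→13
  n7 'ab': c→8
  n8 'abc': ·  ←P1
  n9 'aa': c→10
  n10 'aac': a→11
  n11 'aaca': c→12
  n12 'aacac': ·  ←P2
  n13 'ac': a→14
  n14 'aca': ·  ←P3

BFS fail/out derivation:
  n1('c'): parent n0 fail=0; on 'c' 0 → fail=0;  out ∅∪∅=∅
  n6('a'): parent n0 fail=0; on 'a' 0 → fail=0;  out ∅∪∅=∅
  n2('cc'): parent n1 fail=0; on 'c' 0 → fail=1;  out ∅∪∅=∅
  n7('ab'): parent n6 fail=0; on 'b' 0 → fail=0;  out ∅∪∅=∅
  n9('aa'): parent n6 fail=0; on 'a' 0 → fail=6;  out ∅∪∅=∅
  n13('ac'): parent n6 fail=0; on 'c' 0 → fail=1;  out ∅∪∅=∅
  n3('cca'): parent n2 fail=1; on 'a' 1→0 → fail=6;  out ∅∪∅=∅
  n8('abc'): parent n7 fail=0; on 'c' 0 → fail=1;  out {1}∪∅={1}
  n10('aac'): parent n9 fail=6; on 'c' 6 → fail=13;  out ∅∪∅=∅
  n14('aca'): parent n13 fail=1; on 'a' 1→0 → fail=6;  out {3}∪∅={3}
  n4('ccac'): parent n3 fail=6; on 'c' 6 → fail=13;  out ∅∪∅=∅
  n11('aaca'): parent n10 fail=13; on 'a' 13 → fail=14;  out ∅∪{3}={3}
  n5('ccaca'): parent n4 fail=13; on 'a' 13 → fail=14;  out {0}∪{3}={0,3}
  n12('aacac'): parent n11 fail=14; on 'c' 14→6 → fail=13;  out {2}∪∅={2}

Scan:
[0] read 'a'  n0⇒n6
[1] read 'b'  n6⇒n7
[2] read 'c'  n7⇒n8  ** P1@[0:2]
[3] read 'a'  n8⇒n6 ·f
[4] read 'b'  n6⇒n7
[5] read 'b'  n7⇒n0 ·f
[6] read 'c'  n0⇒n1
[7] read 'a'  n1⇒n6 ·f
[8] read 'a'  n6⇒n9
[9] read 'c'  n9⇒n10
[10] read 'a'  n10⇒n11  ** P3@[8:10]
[11] read 'a'  n11⇒n9 ·f
[12] read 'c'  n9⇒n10
[13] read 'a'  n10⇒n11  ** P3@[11:13]
[14] read 'c'  n11⇒n12  ** P2@[10:14]
[15] read 'a'  n12⇒n14 ·f  ** P3@[13:15]
[16] read 'a'  n14⇒n9 ·f
[17] read 'a'  n9⇒n9 ·f
[18] read 'b'  n9⇒n7 ·f
[19] read 'c'  n7⇒n8  ** P1@[17:19]
[20] read 'a'  n8⇒n6 ·f
[21] read 'a'  n6⇒n9
[22] read 'c'  n9⇒n10

All matches (sorted): [[2,1],[10,3],[13,3],[14,2],[15,3],[19,1]]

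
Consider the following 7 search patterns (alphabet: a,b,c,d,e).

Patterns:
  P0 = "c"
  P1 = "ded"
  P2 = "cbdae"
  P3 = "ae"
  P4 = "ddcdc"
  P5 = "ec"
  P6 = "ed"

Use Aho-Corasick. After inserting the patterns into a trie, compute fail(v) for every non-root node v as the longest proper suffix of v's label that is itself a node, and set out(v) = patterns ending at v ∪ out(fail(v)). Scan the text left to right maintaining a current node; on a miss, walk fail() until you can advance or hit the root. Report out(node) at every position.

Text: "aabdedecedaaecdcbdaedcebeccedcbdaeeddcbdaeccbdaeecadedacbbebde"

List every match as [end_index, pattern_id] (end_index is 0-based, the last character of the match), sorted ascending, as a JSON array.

Build automaton:
Trie nodes:
  n0 'ε': a→9 c→1 d→2 e→15
  n1 'c': b→5  [P0 ends]
  n2 'd': d→11 e→3
  n3 'de': d→4
  n4 'ded': ·  [P1 ends]
  n5 'cb': d→6
  n6 'cbd': a→7
  n7 'cbda': e→8
  n8 'cbdae': ·  [P2 ends]
  n9 'a': e→10
  n10 'ae': ·  [P3 ends]
  n11 'dd': c→12
  n12 'ddc': d→13
  n13 'ddcd': c→14
  n14 'ddcdc': ·  [P4 ends]
  n15 'e': c→16 d→17
  n16 'ec': ·  [P5 ends]
  n17 'ed': ·  [P6 ends]

Failure links (BFS by depth):
  n1('c'): parent n0 fail=0; on 'c' 0 → fail=0;  out {0}∪∅={0}
  n2('d'): parent n0 fail=0; on 'd' 0 → fail=0;  out ∅∪∅=∅
  n9('a'): parent n0 fail=0; on 'a' 0 → fail=0;  out ∅∪∅=∅
  n15('e'): parent n0 fail=0; on 'e' 0 → fail=0;  out ∅∪∅=∅
  n3('de'): parent n2 fail=0; on 'e' 0 → fail=15;  out ∅∪∅=∅
  n5('cb'): parent n1 fail=0; on 'b' 0 → fail=0;  out ∅∪∅=∅
  n10('ae'): parent n9 fail=0; on 'e' 0 → fail=15;  out {3}∪∅={3}
  n11('dd'): parent n2 fail=0; on 'd' 0 → fail=2;  out ∅∪∅=∅
  n16('ec'): parent n15 fail=0; on 'c' 0 → fail=1;  out {5}∪{0}={0,5}
  n17('ed'): parent n15 fail=0; on 'd' 0 → fail=2;  out {6}∪∅={6}
  n4('ded'): parent n3 fail=15; on 'd' 15 → fail=17;  out {1}∪{6}={1,6}
  n6('cbd'): parent n5 fail=0; on 'd' 0 → fail=2;  out ∅∪∅=∅
  n12('ddc'): parent n11 fail=2; on 'c' 2→0 → fail=1;  out ∅∪{0}={0}
  n7('cbda'): parent n6 fail=2; on 'a' 2→0 → fail=9;  out ∅∪∅=∅
  n13('ddcd'): parent n12 fail=1; on 'd' 1→0 → fail=2;  out ∅∪∅=∅
  n8('cbdae'): parent n7 fail=9; on 'e' 9 → fail=10;  out {2}∪{3}={2,3}
  n14('ddcdc'): parent n13 fail=2; on 'c' 2→0 → fail=1;  out {4}∪{0}={0,4}

Scan:
[0] read 'a'  n0⇒n9
[1] read 'a'  n9⇒n9 (fail-walked)
[2] read 'b'  n9⇒n0 (fail-walked)
[3] read 'd'  n0⇒n2
[4] read 'e'  n2⇒n3
[5] read 'd'  n3⇒n4  → match P1@[3:5],P6@[4:5]
[6] read 'e'  n4⇒n3 (fail-walked)
[7] read 'c'  n3⇒n16 (fail-walked)  → match P0@[7:7],P5@[6:7]
[8] read 'e'  n16⇒n15 (fail-walked)
[9] read 'd'  n15⇒n17  → match P6@[8:9]
[10] read 'a'  n17⇒n9 (fail-walked)
[11] read 'a'  n9⇒n9 (fail-walked)
[12] read 'e'  n9⇒n10  → match P3@[11:12]
[13] read 'c'  n10⇒n16 (fail-walked)  → match P0@[13:13],P5@[12:13]
[14] read 'd'  n16⇒n2 (fail-walked)
[15] read 'c'  n2⇒n1 (fail-walked)  → match P0@[15:15]
[16] read 'b'  n1⇒n5
[17] read 'd'  n5⇒n6
[18] read 'a'  n6⇒n7
[19] read 'e'  n7⇒n8  → match P2@[15:19],P3@[18:19]
[20] read 'd'  n8⇒n17 (fail-walked)  → match P6@[19:20]
[21] read 'c'  n17⇒n1 (fail-walked)  → match P0@[21:21]
[22] read 'e'  n1⇒n15 (fail-walked)
[23] read 'b'  n15⇒n0 (fail-walked)
[24] read 'e'  n0⇒n15
[25] read 'c'  n15⇒n16  → match P0@[25:25],P5@[24:25]
[26] read 'c'  n16⇒n1 (fail-walked)  → match P0@[26:26]
[27] read 'e'  n1⇒n15 (fail-walked)
[28] read 'd'  n15⇒n17  → match P6@[27:28]
[29] read 'c'  n17⇒n1 (fail-walked)  → match P0@[29:29]
[30] read 'b'  n1⇒n5
[31] read 'd'  n5⇒n6
[32] read 'a'  n6⇒n7
[33] read 'e'  n7⇒n8  → match P2@[29:33],P3@[32:33]
[34] read 'e'  n8⇒n15 (fail-walked)
[35] read 'd'  n15⇒n17  → match P6@[34:35]
[36] read 'd'  n17⇒n11 (fail-walked)
[37] read 'c'  n11⇒n12  → match P0@[37:37]
[38] read 'b'  n12⇒n5 (fail-walked)
[39] read 'd'  n5⇒n6
[40] read 'a'  n6⇒n7
[41] read 'e'  n7⇒n8  → match P2@[37:41],P3@[40:41]
[42] read 'c'  n8⇒n16 (fail-walked)  → match P0@[42:42],P5@[41:42]
[43] read 'c'  n16⇒n1 (fail-walked)  → match P0@[43:43]
[44] read 'b'  n1⇒n5
[45] read 'd'  n5⇒n6
[46] read 'a'  n6⇒n7
[47] read 'e'  n7⇒n8  → match P2@[43:47],P3@[46:47]
[48] read 'e'  n8⇒n15 (fail-walked)
[49] read 'c'  n15⇒n16  → match P0@[49:49],P5@[48:49]
[50] read 'a'  n16⇒n9 (fail-walked)
[51] read 'd'  n9⇒n2 (fail-walked)
[52] read 'e'  n2⇒n3
[53] read 'd'  n3⇒n4  → match P1@[51:53],P6@[52:53]
[54] read 'a'  n4⇒n9 (fail-walked)
[55] read 'c'  n9⇒n1 (fail-walked)  → match P0@[55:55]
[56] read 'b'  n1⇒n5
[57] read 'b'  n5⇒n0 (fail-walked)
[58] read 'e'  n0⇒n15
[59] read 'b'  n15⇒n0 (fail-walked)
[60] read 'd'  n0⇒n2
[61] read 'e'  n2⇒n3

All matches (sorted): [[5,1],[5,6],[7,0],[7,5],[9,6],[12,3],[13,0],[13,5],[15,0],[19,2],[19,3],[20,6],[21,0],[25,0],[25,5],[26,0],[28,6],[29,0],[33,2],[33,3],[35,6],[37,0],[41,2],[41,3],[42,0],[42,5],[43,0],[47,2],[47,3],[49,0],[49,5],[53,1],[53,6],[55,0]]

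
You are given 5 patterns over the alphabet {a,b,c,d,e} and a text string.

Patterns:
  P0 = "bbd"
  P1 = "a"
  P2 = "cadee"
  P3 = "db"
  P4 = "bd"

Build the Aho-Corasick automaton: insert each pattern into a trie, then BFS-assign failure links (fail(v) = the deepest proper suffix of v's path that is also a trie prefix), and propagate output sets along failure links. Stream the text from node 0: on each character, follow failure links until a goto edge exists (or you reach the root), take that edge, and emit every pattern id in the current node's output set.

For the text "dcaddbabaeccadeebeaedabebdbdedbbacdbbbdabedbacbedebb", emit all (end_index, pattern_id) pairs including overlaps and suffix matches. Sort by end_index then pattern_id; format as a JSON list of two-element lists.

Construct AC machine:
Trie nodes:
  0='ε' goto a→4 b→1 c→5 d→10
  1='b' goto b→2 d→12
  2='bb' goto d→3
  3='bbd' goto ·  ←P0
  4='a' goto ·  ←P1
  5='c' goto a→6
  6='ca' goto d→7
  7='cad' goto e→8
  8='cade' goto e→9
  9='cadee' goto ·  ←P2
  10='d' goto b→11
  11='db' goto ·  ←P3
  12='bd' goto ·  ←P4

BFS fail/out derivation:
  n1('b'): parent n0 fail=0; on 'b' 0 → fail=0;  out ∅∪∅=∅
  n4('a'): parent n0 fail=0; on 'a' 0 → fail=0;  out {1}∪∅={1}
  n5('c'): parent n0 fail=0; on 'c' 0 → fail=0;  out ∅∪∅=∅
  n10('d'): parent n0 fail=0; on 'd' 0 → fail=0;  out ∅∪∅=∅
  n2('bb'): parent n1 fail=0; on 'b' 0 → fail=1;  out ∅∪∅=∅
  n6('ca'): parent n5 fail=0; on 'a' 0 → fail=4;  out ∅∪{1}={1}
  n11('db'): parent n10 fail=0; on 'b' 0 → fail=1;  out {3}∪∅={3}
  n12('bd'): parent n1 fail=0; on 'd' 0 → fail=10;  out {4}∪∅={4}
  n3('bbd'): parent n2 fail=1; on 'd' 1 → fail=12;  out {0}∪{4}={0,4}
  n7('cad'): parent n6 fail=4; on 'd' 4→0 → fail=10;  out ∅∪∅=∅
  n8('cade'): parent n7 fail=10; on 'e' 10→0 → fail=0;  out ∅∪∅=∅
  n9('cadee'): parent n8 fail=0; on 'e' 0 → fail=0;  out {2}∪∅={2}

Text stream:
i=0 'd': node 0→10
i=1 'c': node 10→5 (fail-walked)
i=2 'a': node 5→6  → match P1@[2:2]
i=3 'd': node 6→7
i=4 'd': node 7→10 (fail-walked)
i=5 'b': node 10→11  → match P3@[4:5]
i=6 'a': node 11→4 (fail-walked)  → match P1@[6:6]
i=7 'b': node 4→1 (fail-walked)
i=8 'a': node 1→4 (fail-walked)  → match P1@[8:8]
i=9 'e': node 4→0 (fail-walked)
i=10 'c': node 0→5
i=11 'c': node 5→5 (fail-walked)
i=12 'a': node 5→6  → match P1@[12:12]
i=13 'd': node 6→7
i=14 'e': node 7→8
i=15 'e': node 8→9  → match P2@[11:15]
i=16 'b': node 9→1 (fail-walked)
i=17 'e': node 1→0 (fail-walked)
i=18 'a': node 0→4  → match P1@[18:18]
i=19 'e': node 4→0 (fail-walked)
i=20 'd': node 0→10
i=21 'a': node 10→4 (fail-walked)  → match P1@[21:21]
i=22 'b': node 4→1 (fail-walked)
i=23 'e': node 1→0 (fail-walked)
i=24 'b': node 0→1
i=25 'd': node 1→12  → match P4@[24:25]
i=26 'b': node 12→11 (fail-walked)  → match P3@[25:26]
i=27 'd': node 11→12 (fail-walked)  → match P4@[26:27]
i=28 'e': node 12→0 (fail-walked)
i=29 'd': node 0→10
i=30 'b': node 10→11  → match P3@[29:30]
i=31 'b': node 11→2 (fail-walked)
i=32 'a': node 2→4 (fail-walked)  → match P1@[32:32]
i=33 'c': node 4→5 (fail-walked)
i=34 'd': node 5→10 (fail-walked)
i=35 'b': node 10→11  → match P3@[34:35]
i=36 'b': node 11→2 (fail-walked)
i=37 'b': node 2→2 (fail-walked)
i=38 'd': node 2→3  → match P0@[36:38],P4@[37:38]
i=39 'a': node 3→4 (fail-walked)  → match P1@[39:39]
i=40 'b': node 4→1 (fail-walked)
i=41 'e': node 1→0 (fail-walked)
i=42 'd': node 0→10
i=43 'b': node 10→11  → match P3@[42:43]
i=44 'a': node 11→4 (fail-walked)  → match P1@[44:44]
i=45 'c': node 4→5 (fail-walked)
i=46 'b': node 5→1 (fail-walked)
i=47 'e': node 1→0 (fail-walked)
i=48 'd': node 0→10
i=49 'e': node 10→0 (fail-walked)
i=50 'b': node 0→1
i=51 'b': node 1→2

Matches: [[2,1],[5,3],[6,1],[8,1],[12,1],[15,2],[18,1],[21,1],[25,4],[26,3],[27,4],[30,3],[32,1],[35,3],[38,0],[38,4],[39,1],[43,3],[44,1]]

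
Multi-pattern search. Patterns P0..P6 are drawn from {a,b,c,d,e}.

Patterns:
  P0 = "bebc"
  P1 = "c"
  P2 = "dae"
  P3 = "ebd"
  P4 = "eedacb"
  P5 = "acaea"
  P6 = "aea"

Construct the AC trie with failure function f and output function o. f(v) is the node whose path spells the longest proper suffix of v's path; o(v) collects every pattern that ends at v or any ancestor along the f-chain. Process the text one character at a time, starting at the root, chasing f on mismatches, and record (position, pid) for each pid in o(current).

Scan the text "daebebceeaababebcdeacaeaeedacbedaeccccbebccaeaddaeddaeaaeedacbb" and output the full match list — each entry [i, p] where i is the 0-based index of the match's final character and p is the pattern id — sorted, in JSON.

Construct AC machine:
Trie (insert patterns):
  n0 'ε': a→17 b→1 c→5 d→6 e→9
  n1 'b': e→2
  n2 'be': b→3
  n3 'beb': c→4
  n4 'bebc': ·  [P0 ends]
  n5 'c': ·  [P1 ends]
  n6 'd': a→7
  n7 'da': e→8
  n8 'dae': ·  [P2 ends]
  n9 'e': b→10 e→12
  n10 'eb': d→11
  n11 'ebd': ·  [P3 ends]
  n12 'ee': d→13
  n13 'eed': a→14
  n14 'eeda': c→15
  n15 'eedac': b→16
  n16 'eedacb': ·  [P4 ends]
  n17 'a': c→18 e→22
  n18 'ac': a→19
  n19 'aca': e→20
  n20 'acae': a→21
  n21 'acaea': ·  [P5 ends]
  n22 'ae': a→23
  n23 'aea': ·  [P6 ends]

Failure links (BFS by depth):
  n1('b'): parent n0 fail=0; on 'b' 0 → fail=0;  out ∅∪∅=∅
  n5('c'): parent n0 fail=0; on 'c' 0 → fail=0;  out {1}∪∅={1}
  n6('d'): parent n0 fail=0; on 'd' 0 → fail=0;  out ∅∪∅=∅
  n9('e'): parent n0 fail=0; on 'e' 0 → fail=0;  out ∅∪∅=∅
  n17('a'): parent n0 fail=0; on 'a' 0 → fail=0;  out ∅∪∅=∅
  n2('be'): parent n1 fail=0; on 'e' 0 → fail=9;  out ∅∪∅=∅
  n7('da'): parent n6 fail=0; on 'a' 0 → fail=17;  out ∅∪∅=∅
  n10('eb'): parent n9 fail=0; on 'b' 0 → fail=1;  out ∅∪∅=∅
  n12('ee'): parent n9 fail=0; on 'e' 0 → fail=9;  out ∅∪∅=∅
  n18('ac'): parent n17 fail=0; on 'c' 0 → fail=5;  out ∅∪{1}={1}
  n22('ae'): parent n17 fail=0; on 'e' 0 → fail=9;  out ∅∪∅=∅
  n3('beb'): parent n2 fail=9; on 'b' 9 → fail=10;  out ∅∪∅=∅
  n8('dae'): parent n7 fail=17; on 'e' 17 → fail=22;  out {2}∪∅={2}
  n11('ebd'): parent n10 fail=1; on 'd' 1→0 → fail=6;  out {3}∪∅={3}
  n13('eed'): parent n12 fail=9; on 'd' 9→0 → fail=6;  out ∅∪∅=∅
  n19('aca'): parent n18 fail=5; on 'a' 5→0 → fail=17;  out ∅∪∅=∅
  n23('aea'): parent n22 fail=9; on 'a' 9→0 → fail=17;  out {6}∪∅={6}
  n4('bebc'): parent n3 fail=10; on 'c' 10→1→0 → fail=5;  out {0}∪{1}={0,1}
  n14('eeda'): parent n13 fail=6; on 'a' 6 → fail=7;  out ∅∪∅=∅
  n20('acae'): parent n19 fail=17; on 'e' 17 → fail=22;  out ∅∪∅=∅
  n15('eedac'): parent n14 fail=7; on 'c' 7→17 → fail=18;  out ∅∪{1}={1}
  n21('acaea'): parent n20 fail=22; on 'a' 22 → fail=23;  out {5}∪{6}={5,6}
  n16('eedacb'): parent n15 fail=18; on 'b' 18→5→0 → fail=1;  out {4}∪∅={4}

Text stream:
[0] read 'd'  n0⇒n6
[1] read 'a'  n6⇒n7
[2] read 'e'  n7⇒n8  emit P2@[0:2]
[3] read 'b'  n8⇒n10 (via fail)
[4] read 'e'  n10⇒n2 (via fail)
[5] read 'b'  n2⇒n3
[6] read 'c'  n3⇒n4  emit P0@[3:6],P1@[6:6]
[7] read 'e'  n4⇒n9 (via fail)
[8] read 'e'  n9⇒n12
[9] read 'a'  n12⇒n17 (via fail)
[10] read 'a'  n17⇒n17 (via fail)
[11] read 'b'  n17⇒n1 (via fail)
[12] read 'a'  n1⇒n17 (via fail)
[13] read 'b'  n17⇒n1 (via fail)
[14] read 'e'  n1⇒n2
[15] read 'b'  n2⇒n3
[16] read 'c'  n3⇒n4  emit P0@[13:16],P1@[16:16]
[17] read 'd'  n4⇒n6 (via fail)
[18] read 'e'  n6⇒n9 (via fail)
[19] read 'a'  n9⇒n17 (via fail)
[20] read 'c'  n17⇒n18  emit P1@[20:20]
[21] read 'a'  n18⇒n19
[22] read 'e'  n19⇒n20
[23] read 'a'  n20⇒n21  emit P5@[19:23],P6@[21:23]
[24] read 'e'  n21⇒n22 (via fail)
[25] read 'e'  n22⇒n12 (via fail)
[26] read 'd'  n12⇒n13
[27] read 'a'  n13⇒n14
[28] read 'c'  n14⇒n15  emit P1@[28:28]
[29] read 'b'  n15⇒n16  emit P4@[24:29]
[30] read 'e'  n16⇒n2 (via fail)
[31] read 'd'  n2⇒n6 (via fail)
[32] read 'a'  n6⇒n7
[33] read 'e'  n7⇒n8  emit P2@[31:33]
[34] read 'c'  n8⇒n5 (via fail)  emit P1@[34:34]
[35] read 'c'  n5⇒n5 (via fail)  emit P1@[35:35]
[36] read 'c'  n5⇒n5 (via fail)  emit P1@[36:36]
[37] read 'c'  n5⇒n5 (via fail)  emit P1@[37:37]
[38] read 'b'  n5⇒n1 (via fail)
[39] read 'e'  n1⇒n2
[40] read 'b'  n2⇒n3
[41] read 'c'  n3⇒n4  emit P0@[38:41],P1@[41:41]
[42] read 'c'  n4⇒n5 (via fail)  emit P1@[42:42]
[43] read 'a'  n5⇒n17 (via fail)
[44] read 'e'  n17⇒n22
[45] read 'a'  n22⇒n23  emit P6@[43:45]
[46] read 'd'  n23⇒n6 (via fail)
[47] read 'd'  n6⇒n6 (via fail)
[48] read 'a'  n6⇒n7
[49] read 'e'  n7⇒n8  emit P2@[47:49]
[50] read 'd'  n8⇒n6 (via fail)
[51] read 'd'  n6⇒n6 (via fail)
[52] read 'a'  n6⇒n7
[53] read 'e'  n7⇒n8  emit P2@[51:53]
[54] read 'a'  n8⇒n23 (via fail)  emit P6@[52:54]
[55] read 'a'  n23⇒n17 (via fail)
[56] read 'e'  n17⇒n22
[57] read 'e'  n22⇒n12 (via fail)
[58] read 'd'  n12⇒n13
[59] read 'a'  n13⇒n14
[60] read 'c'  n14⇒n15  emit P1@[60:60]
[61] read 'b'  n15⇒n16  emit P4@[56:61]
[62] read 'b'  n16⇒n1 (via fail)

Result: [[2,2],[6,0],[6,1],[16,0],[16,1],[20,1],[23,5],[23,6],[28,1],[29,4],[33,2],[34,1],[35,1],[36,1],[37,1],[41,0],[41,1],[42,1],[45,6],[49,2],[53,2],[54,6],[60,1],[61,4]]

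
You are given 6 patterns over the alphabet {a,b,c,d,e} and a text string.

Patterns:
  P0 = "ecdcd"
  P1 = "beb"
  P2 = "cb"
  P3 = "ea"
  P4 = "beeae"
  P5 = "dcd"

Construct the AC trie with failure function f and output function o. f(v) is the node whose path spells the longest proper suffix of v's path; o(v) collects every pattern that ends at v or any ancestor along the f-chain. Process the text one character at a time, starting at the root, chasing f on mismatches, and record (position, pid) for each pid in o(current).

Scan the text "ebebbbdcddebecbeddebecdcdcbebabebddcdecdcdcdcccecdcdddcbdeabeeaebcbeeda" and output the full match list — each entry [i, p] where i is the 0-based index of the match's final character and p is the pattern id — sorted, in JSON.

Build automaton:
Trie (insert patterns):
  0='ε' goto b→6 c→9 d→15 e→1
  1='e' goto a→11 c→2
  2='ec' goto d→3
  3='ecd' goto c→4
  4='ecdc' goto d→5
  5='ecdcd' goto ·  ←P0
  6='b' goto e→7
  7='be' goto b→8 e→12
  8='beb' goto ·  ←P1
  9='c' goto b→10
  10='cb' goto ·  ←P2
  11='ea' goto ·  ←P3
  12='bee' goto a→13
  13='beea' goto e→14
  14='beeae' goto ·  ←P4
  15='d' goto c→16
  16='dc' goto d→17
  17='dcd' goto ·  ←P5

BFS fail/out derivation:
  n1('e'): parent n0 fail=0; on 'e' 0 → fail=0;  out ∅∪∅=∅
  n6('b'): parent n0 fail=0; on 'b' 0 → fail=0;  out ∅∪∅=∅
  n9('c'): parent n0 fail=0; on 'c' 0 → fail=0;  out ∅∪∅=∅
  n15('d'): parent n0 fail=0; on 'd' 0 → fail=0;  out ∅∪∅=∅
  n2('ec'): parent n1 fail=0; on 'c' 0 → fail=9;  out ∅∪∅=∅
  n7('be'): parent n6 fail=0; on 'e' 0 → fail=1;  out ∅∪∅=∅
  n10('cb'): parent n9 fail=0; on 'b' 0 → fail=6;  out {2}∪∅={2}
  n11('ea'): parent n1 fail=0; on 'a' 0 → fail=0;  out {3}∪∅={3}
  n16('dc'): parent n15 fail=0; on 'c' 0 → fail=9;  out ∅∪∅=∅
  n3('ecd'): parent n2 fail=9; on 'd' 9→0 → fail=15;  out ∅∪∅=∅
  n8('beb'): parent n7 fail=1; on 'b' 1→0 → fail=6;  out {1}∪∅={1}
  n12('bee'): parent n7 fail=1; on 'e' 1→0 → fail=1;  out ∅∪∅=∅
  n17('dcd'): parent n16 fail=9; on 'd' 9→0 → fail=15;  out {5}∪∅={5}
  n4('ecdc'): parent n3 fail=15; on 'c' 15 → fail=16;  out ∅∪∅=∅
  n13('beea'): parent n12 fail=1; on 'a' 1 → fail=11;  out ∅∪{3}={3}
  n5('ecdcd'): parent n4 fail=16; on 'd' 16 → fail=17;  out {0}∪{5}={0,5}
  n14('beeae'): parent n13 fail=11; on 'e' 11→0 → fail=1;  out {4}∪∅={4}

Text stream:
pos 0 'e': at 1
pos 1 'b': at 6 (fail-walked)
pos 2 'e': at 7
pos 3 'b': at 8  → match P1@[1:3]
pos 4 'b': at 6 (fail-walked)
pos 5 'b': at 6 (fail-walked)
pos 6 'd': at 15 (fail-walked)
pos 7 'c': at 16
pos 8 'd': at 17  → match P5@[6:8]
pos 9 'd': at 15 (fail-walked)
pos 10 'e': at 1 (fail-walked)
pos 11 'b': at 6 (fail-walked)
pos 12 'e': at 7
pos 13 'c': at 2 (fail-walked)
pos 14 'b': at 10 (fail-walked)  → match P2@[13:14]
pos 15 'e': at 7 (fail-walked)
pos 16 'd': at 15 (fail-walked)
pos 17 'd': at 15 (fail-walked)
pos 18 'e': at 1 (fail-walked)
pos 19 'b': at 6 (fail-walked)
pos 20 'e': at 7
pos 21 'c': at 2 (fail-walked)
pos 22 'd': at 3
pos 23 'c': at 4
pos 24 'd': at 5  → match P0@[20:24],P5@[22:24]
pos 25 'c': at 16 (fail-walked)
pos 26 'b': at 10 (fail-walked)  → match P2@[25:26]
pos 27 'e': at 7 (fail-walked)
pos 28 'b': at 8  → match P1@[26:28]
pos 29 'a': at 0 (fail-walked)
pos 30 'b': at 6
pos 31 'e': at 7
pos 32 'b': at 8  → match P1@[30:32]
pos 33 'd': at 15 (fail-walked)
pos 34 'd': at 15 (fail-walked)
pos 35 'c': at 16
pos 36 'd': at 17  → match P5@[34:36]
pos 37 'e': at 1 (fail-walked)
pos 38 'c': at 2
pos 39 'd': at 3
pos 40 'c': at 4
pos 41 'd': at 5  → match P0@[37:41],P5@[39:41]
pos 42 'c': at 16 (fail-walked)
pos 43 'd': at 17  → match P5@[41:43]
pos 44 'c': at 16 (fail-walked)
pos 45 'c': at 9 (fail-walked)
pos 46 'c': at 9 (fail-walked)
pos 47 'e': at 1 (fail-walked)
pos 48 'c': at 2
pos 49 'd': at 3
pos 50 'c': at 4
pos 51 'd': at 5  → match P0@[47:51],P5@[49:51]
pos 52 'd': at 15 (fail-walked)
pos 53 'd': at 15 (fail-walked)
pos 54 'c': at 16
pos 55 'b': at 10 (fail-walked)  → match P2@[54:55]
pos 56 'd': at 15 (fail-walked)
pos 57 'e': at 1 (fail-walked)
pos 58 'a': at 11  → match P3@[57:58]
pos 59 'b': at 6 (fail-walked)
pos 60 'e': at 7
pos 61 'e': at 12
pos 62 'a': at 13  → match P3@[61:62]
pos 63 'e': at 14  → match P4@[59:63]
pos 64 'b': at 6 (fail-walked)
pos 65 'c': at 9 (fail-walked)
pos 66 'b': at 10  → match P2@[65:66]
pos 67 'e': at 7 (fail-walked)
pos 68 'e': at 12
pos 69 'd': at 15 (fail-walked)
pos 70 'a': at 0 (fail-walked)

Result: [[3,1],[8,5],[14,2],[24,0],[24,5],[26,2],[28,1],[32,1],[36,5],[41,0],[41,5],[43,5],[51,0],[51,5],[55,2],[58,3],[62,3],[63,4],[66,2]]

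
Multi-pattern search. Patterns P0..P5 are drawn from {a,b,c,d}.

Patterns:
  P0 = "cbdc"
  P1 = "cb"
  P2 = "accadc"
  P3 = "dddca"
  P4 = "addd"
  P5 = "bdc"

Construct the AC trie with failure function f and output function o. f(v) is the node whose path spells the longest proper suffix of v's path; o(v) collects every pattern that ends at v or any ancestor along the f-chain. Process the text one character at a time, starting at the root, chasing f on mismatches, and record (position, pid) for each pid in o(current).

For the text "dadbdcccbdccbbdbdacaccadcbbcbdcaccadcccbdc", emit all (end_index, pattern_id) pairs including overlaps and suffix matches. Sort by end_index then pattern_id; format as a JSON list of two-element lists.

Build:
Trie (insert patterns):
  0='ε' goto a→5 b→19 c→1 d→11
  1='c' goto b→2
  2='cb' goto d→3  [P1 ends]
  3='cbd' goto c→4
  4='cbdc' goto ·  [P0 ends]
  5='a' goto c→6 d→16
  6='ac' goto c→7
  7='acc' goto a→8
  8='acca' goto d→9
  9='accad' goto c→10
  10='accadc' goto ·  [P2 ends]
  11='d' goto d→12
  12='dd' goto d→13
  13='ddd' goto c→14
  14='dddc' goto a→15
  15='dddca' goto ·  [P3 ends]
  16='ad' goto d→17
  17='add' goto d→18
  18='addd' goto ·  [P4 ends]
  19='b' goto d→20
  20='bd' goto c→21
  21='bdc' goto ·  [P5 ends]

Failure links (BFS by depth):
  n1('c'): parent n0 fail=0; on 'c' 0 → fail=0;  out ∅∪∅=∅
  n5('a'): parent n0 fail=0; on 'a' 0 → fail=0;  out ∅∪∅=∅
  n11('d'): parent n0 fail=0; on 'd' 0 → fail=0;  out ∅∪∅=∅
  n19('b'): parent n0 fail=0; on 'b' 0 → fail=0;  out ∅∪∅=∅
  n2('cb'): parent n1 fail=0; on 'b' 0 → fail=19;  out {1}∪∅={1}
  n6('ac'): parent n5 fail=0; on 'c' 0 → fail=1;  out ∅∪∅=∅
  n12('dd'): parent n11 fail=0; on 'd' 0 → fail=11;  out ∅∪∅=∅
  n16('ad'): parent n5 fail=0; on 'd' 0 → fail=11;  out ∅∪∅=∅
  n20('bd'): parent n19 fail=0; on 'd' 0 → fail=11;  out ∅∪∅=∅
  n3('cbd'): parent n2 fail=19; on 'd' 19 → fail=20;  out ∅∪∅=∅
  n7('acc'): parent n6 fail=1; on 'c' 1→0 → fail=1;  out ∅∪∅=∅
  n13('ddd'): parent n12 fail=11; on 'd' 11 → fail=12;  out ∅∪∅=∅
  n17('add'): parent n16 fail=11; on 'd' 11 → fail=12;  out ∅∪∅=∅
  n21('bdc'): parent n20 fail=11; on 'c' 11→0 → fail=1;  out {5}∪∅={5}
  n4('cbdc'): parent n3 fail=20; on 'c' 20 → fail=21;  out {0}∪{5}={0,5}
  n8('acca'): parent n7 fail=1; on 'a' 1→0 → fail=5;  out ∅∪∅=∅
  n14('dddc'): parent n13 fail=12; on 'c' 12→11→0 → fail=1;  out ∅∪∅=∅
  n18('addd'): parent n17 fail=12; on 'd' 12 → fail=13;  out {4}∪∅={4}
  n9('accad'): parent n8 fail=5; on 'd' 5 → fail=16;  out ∅∪∅=∅
  n15('dddca'): parent n14 fail=1; on 'a' 1→0 → fail=5;  out {3}∪∅={3}
  n10('accadc'): parent n9 fail=16; on 'c' 16→11→0 → fail=1;  out {2}∪∅={2}

Scan:
pos 0 'd': at 11
pos 1 'a': at 5 (fail-walked)
pos 2 'd': at 16
pos 3 'b': at 19 (fail-walked)
pos 4 'd': at 20
pos 5 'c': at 21  ** P5@[3:5]
pos 6 'c': at 1 (fail-walked)
pos 7 'c': at 1 (fail-walked)
pos 8 'b': at 2  ** P1@[7:8]
pos 9 'd': at 3
pos 10 'c': at 4  ** P0@[7:10],P5@[8:10]
pos 11 'c': at 1 (fail-walked)
pos 12 'b': at 2  ** P1@[11:12]
pos 13 'b': at 19 (fail-walked)
pos 14 'd': at 20
pos 15 'b': at 19 (fail-walked)
pos 16 'd': at 20
pos 17 'a': at 5 (fail-walked)
pos 18 'c': at 6
pos 19 'a': at 5 (fail-walked)
pos 20 'c': at 6
pos 21 'c': at 7
pos 22 'a': at 8
pos 23 'd': at 9
pos 24 'c': at 10  ** P2@[19:24]
pos 25 'b': at 2 (fail-walked)  ** P1@[24:25]
pos 26 'b': at 19 (fail-walked)
pos 27 'c': at 1 (fail-walked)
pos 28 'b': at 2  ** P1@[27:28]
pos 29 'd': at 3
pos 30 'c': at 4  ** P0@[27:30],P5@[28:30]
pos 31 'a': at 5 (fail-walked)
pos 32 'c': at 6
pos 33 'c': at 7
pos 34 'a': at 8
pos 35 'd': at 9
pos 36 'c': at 10  ** P2@[31:36]
pos 37 'c': at 1 (fail-walked)
pos 38 'c': at 1 (fail-walked)
pos 39 'b': at 2  ** P1@[38:39]
pos 40 'd': at 3
pos 41 'c': at 4  ** P0@[38:41],P5@[39:41]

All matches (sorted): [[5,5],[8,1],[10,0],[10,5],[12,1],[24,2],[25,1],[28,1],[30,0],[30,5],[36,2],[39,1],[41,0],[41,5]]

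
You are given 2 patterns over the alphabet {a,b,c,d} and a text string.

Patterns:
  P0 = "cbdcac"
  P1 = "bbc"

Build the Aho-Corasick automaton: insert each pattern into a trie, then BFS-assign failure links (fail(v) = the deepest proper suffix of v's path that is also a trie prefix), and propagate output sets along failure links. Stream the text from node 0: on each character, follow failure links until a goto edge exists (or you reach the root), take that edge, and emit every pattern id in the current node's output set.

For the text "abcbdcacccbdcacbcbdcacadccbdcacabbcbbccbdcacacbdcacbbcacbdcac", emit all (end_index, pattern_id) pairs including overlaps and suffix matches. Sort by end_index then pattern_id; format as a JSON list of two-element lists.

Build automaton:
Trie (insert patterns):
  0='ε' goto b→7 c→1
  1='c' goto b→2
  2='cb' goto d→3
  3='cbd' goto c→4
  4='cbdc' goto a→5
  5='cbdca' goto c→6
  6='cbdcac' goto ·  [P0 ends]
  7='b' goto b→8
  8='bb' goto c→9
  9='bbc' goto ·  [P1 ends]

BFS fail/out derivation:
  n1('c'): parent n0 fail=0; on 'c' 0 → fail=0;  out ∅∪∅=∅
  n7('b'): parent n0 fail=0; on 'b' 0 → fail=0;  out ∅∪∅=∅
  n2('cb'): parent n1 fail=0; on 'b' 0 → fail=7;  out ∅∪∅=∅
  n8('bb'): parent n7 fail=0; on 'b' 0 → fail=7;  out ∅∪∅=∅
  n3('cbd'): parent n2 fail=7; on 'd' 7→0 → fail=0;  out ∅∪∅=∅
  n9('bbc'): parent n8 fail=7; on 'c' 7→0 → fail=1;  out {1}∪∅={1}
  n4('cbdc'): parent n3 fail=0; on 'c' 0 → fail=1;  out ∅∪∅=∅
  n5('cbdca'): parent n4 fail=1; on 'a' 1→0 → fail=0;  out ∅∪∅=∅
  n6('cbdcac'): parent n5 fail=0; on 'c' 0 → fail=1;  out {0}∪∅={0}

Text stream:
pos 0 'a': at 0
pos 1 'b': at 7
pos 2 'c': at 1 (fail-walked)
pos 3 'b': at 2
pos 4 'd': at 3
pos 5 'c': at 4
pos 6 'a': at 5
pos 7 'c': at 6  emit P0@[2:7]
pos 8 'c': at 1 (fail-walked)
pos 9 'c': at 1 (fail-walked)
pos 10 'b': at 2
pos 11 'd': at 3
pos 12 'c': at 4
pos 13 'a': at 5
pos 14 'c': at 6  emit P0@[9:14]
pos 15 'b': at 2 (fail-walked)
pos 16 'c': at 1 (fail-walked)
pos 17 'b': at 2
pos 18 'd': at 3
pos 19 'c': at 4
pos 20 'a': at 5
pos 21 'c': at 6  emit P0@[16:21]
pos 22 'a': at 0 (fail-walked)
pos 23 'd': at 0
pos 24 'c': at 1
pos 25 'c': at 1 (fail-walked)
pos 26 'b': at 2
pos 27 'd': at 3
pos 28 'c': at 4
pos 29 'a': at 5
pos 30 'c': at 6  emit P0@[25:30]
pos 31 'a': at 0 (fail-walked)
pos 32 'b': at 7
pos 33 'b': at 8
pos 34 'c': at 9  emit P1@[32:34]
pos 35 'b': at 2 (fail-walked)
pos 36 'b': at 8 (fail-walked)
pos 37 'c': at 9  emit P1@[35:37]
pos 38 'c': at 1 (fail-walked)
pos 39 'b': at 2
pos 40 'd': at 3
pos 41 'c': at 4
pos 42 'a': at 5
pos 43 'c': at 6  emit P0@[38:43]
pos 44 'a': at 0 (fail-walked)
pos 45 'c': at 1
pos 46 'b': at 2
pos 47 'd': at 3
pos 48 'c': at 4
pos 49 'a': at 5
pos 50 'c': at 6  emit P0@[45:50]
pos 51 'b': at 2 (fail-walked)
pos 52 'b': at 8 (fail-walked)
pos 53 'c': at 9  emit P1@[51:53]
pos 54 'a': at 0 (fail-walked)
pos 55 'c': at 1
pos 56 'b': at 2
pos 57 'd': at 3
pos 58 'c': at 4
pos 59 'a': at 5
pos 60 'c': at 6  emit P0@[55:60]

Matches: [[7,0],[14,0],[21,0],[30,0],[34,1],[37,1],[43,0],[50,0],[53,1],[60,0]]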